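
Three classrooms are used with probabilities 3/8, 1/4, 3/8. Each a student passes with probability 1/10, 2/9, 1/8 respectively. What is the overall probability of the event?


P(A) = P(A|B1)P(B1) + P(A|B2)P(B2) + P(A|B3)P(B3)
= 1/10*3/8 + 2/9*1/4 + 1/8*3/8
= 3/80 + 1/18 + 3/64 = 403/2880

403/2880


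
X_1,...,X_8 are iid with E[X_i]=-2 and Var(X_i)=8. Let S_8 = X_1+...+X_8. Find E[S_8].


E[S_n] = n*E[X_1] = 8*-2 = -16

-16


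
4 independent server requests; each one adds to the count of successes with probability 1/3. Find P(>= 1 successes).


P(at least one) = 1 - P(none)
P(none) = (1 - 1/3)^4 = (2/3)^4 = 16/81
P(at least one) = 1 - 16/81 = 65/81

65/81


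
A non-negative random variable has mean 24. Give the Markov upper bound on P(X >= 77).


Markov: P(X >= a) <= E[X]/a
P(X >= 77) <= 24/77

24/77


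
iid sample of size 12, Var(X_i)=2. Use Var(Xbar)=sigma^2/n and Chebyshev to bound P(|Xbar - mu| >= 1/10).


Var(Xbar) = Var(X)/n = 2/12
Chebyshev: P(|Xbar-mu| >= 1/10) <= Var(Xbar)/(1/10)^2 = (1/6)/(1/100) = 50/3
Bound exceeds 1, so trivial bound: 1

1


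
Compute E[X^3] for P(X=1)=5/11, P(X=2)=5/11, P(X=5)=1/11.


E[X^3] = sum(g(x)*P(x))
= 1*5/11 + 8*5/11 + 125*1/11
= 170/11

170/11


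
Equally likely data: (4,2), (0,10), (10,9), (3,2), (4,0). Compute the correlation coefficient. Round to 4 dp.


Cov(X,Y) = 1.4800, Var(X) = 10.5600, Var(Y) = 16.6400
rho = Cov/(sqrt(VarX)*sqrt(VarY)) = 0.1116

0.1116


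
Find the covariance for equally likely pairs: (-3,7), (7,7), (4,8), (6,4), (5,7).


E[X]=19/5, E[Y]=33/5, E[XY]=119/5
Cov(X,Y) = E[XY] - E[X]E[Y] = 119/5 - 19/5*33/5 = -32/25

-32/25


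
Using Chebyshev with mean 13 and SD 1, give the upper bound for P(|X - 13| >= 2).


k = 2/1 = 2
Chebyshev: P(|X-mu| >= k*sigma) <= 1/k^2 = 1/2^2 = 1/4

1/4


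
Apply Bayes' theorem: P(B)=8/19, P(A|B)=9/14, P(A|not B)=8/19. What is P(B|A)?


P(A) = P(A|B)P(B) + P(A|B')P(B') = 9/14*8/19 + 8/19*11/19 = 1300/2527
P(B|A) = P(A|B)P(B)/P(A) = (36/133)/(1300/2527) = 171/325

171/325


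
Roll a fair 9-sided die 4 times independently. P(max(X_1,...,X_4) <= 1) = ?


P(max <= 1) = P(all X_i <= 1) = (P(X_1 <= 1))^4
= (1/9)^4 = 1/6561

1/6561


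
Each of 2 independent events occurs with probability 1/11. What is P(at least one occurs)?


P(at least one) = 1 - P(none)
P(none) = (1 - 1/11)^2 = (10/11)^2 = 100/121
P(at least one) = 1 - 100/121 = 21/121

21/121


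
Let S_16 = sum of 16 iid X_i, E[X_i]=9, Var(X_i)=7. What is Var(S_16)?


By independence, Var(S_n) = n*Var(X_1) = 16*7 = 112

112


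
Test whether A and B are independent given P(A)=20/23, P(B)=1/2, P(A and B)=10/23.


P(A)*P(B) = 20/23*1/2 = 10/23
P(A∩B) = 10/23, which equals P(A)P(B), so independent

Yes, A and B are independent


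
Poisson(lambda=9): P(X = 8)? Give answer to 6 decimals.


P(X=8) = e^(-9) * 9^8 / 8!
≈ 0.0001234098041 * 43046721 / 40320
≈ 0.131756

0.131756


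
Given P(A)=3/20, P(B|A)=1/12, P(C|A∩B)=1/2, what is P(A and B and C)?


P(A∩B∩C) = P(A) * P(B|A) * P(C|A∩B)
= 3/20 * 1/12 * 1/2
= 1/80 * 1/2 = 1/160

1/160


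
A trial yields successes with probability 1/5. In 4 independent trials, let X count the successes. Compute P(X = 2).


P(X=2) = C(4,2) * p^2 * (1-p)^2
= 6 * 1/25 * 16/25
= 96/625

96/625


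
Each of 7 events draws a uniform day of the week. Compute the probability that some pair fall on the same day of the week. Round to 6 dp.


P(all different) = prod((7-i)/7 for i=0..6) = 0.006120
P(at least one match) = 1 - 0.006120 = 0.993880

0.993880


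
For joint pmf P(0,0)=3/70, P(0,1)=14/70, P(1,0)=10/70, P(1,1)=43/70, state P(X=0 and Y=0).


Read from table: P(X=0, Y=0) = 3/70

3/70


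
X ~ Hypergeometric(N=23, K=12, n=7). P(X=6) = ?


P(X=6) = C(12,6)*C(11,1) / C(23,7)
= 924*11 / 245157
= 10164/245157 = 308/7429

308/7429


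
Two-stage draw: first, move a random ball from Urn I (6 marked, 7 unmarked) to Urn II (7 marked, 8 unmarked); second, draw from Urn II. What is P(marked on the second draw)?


P(transfer marked) = 6/13; P(transfer unmarked) = 7/13
If marked transferred: Urn II has 8 marked of 16, so P(marked|marked moved) = 1/2
If unmarked transferred: Urn II has 7 marked of 16, so P(marked|unmarked moved) = 7/16
By total probability: P(marked) = 6/13*1/2 + 7/13*7/16 = 97/208

97/208


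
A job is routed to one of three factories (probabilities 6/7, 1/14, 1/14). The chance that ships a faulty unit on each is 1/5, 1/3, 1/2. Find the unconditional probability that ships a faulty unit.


P(A) = P(A|B1)P(B1) + P(A|B2)P(B2) + P(A|B3)P(B3)
= 1/5*6/7 + 1/3*1/14 + 1/2*1/14
= 6/35 + 1/42 + 1/28 = 97/420

97/420


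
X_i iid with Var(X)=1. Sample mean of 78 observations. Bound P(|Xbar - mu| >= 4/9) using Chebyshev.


Var(Xbar) = Var(X)/n = 1/78
Chebyshev: P(|Xbar-mu| >= 4/9) <= Var(Xbar)/(4/9)^2 = (1/78)/(16/81) = 27/416

27/416


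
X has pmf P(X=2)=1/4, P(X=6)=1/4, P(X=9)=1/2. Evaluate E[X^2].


E[X^2] = sum(x^2 * P(x))
= 4*1/4 + 36*1/4 + 81*1/2
= 101/2

101/2


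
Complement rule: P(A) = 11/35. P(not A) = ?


P(A') = 1 - P(A) = 1 - 11/35 = 24/35

24/35


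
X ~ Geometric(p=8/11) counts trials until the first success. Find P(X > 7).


P(X > 7) = P(first 7 trials all fail) = (1-p)^7 = (3/11)^7 = 2187/19487171

2187/19487171


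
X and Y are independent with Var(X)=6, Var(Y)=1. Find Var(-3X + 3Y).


Independence => Cov(X,Y)=0
Var(-3X + 3Y) = (-3)^2*Var(X) + 3^2*Var(Y)
= 9*6 + 9*1 = 63

63


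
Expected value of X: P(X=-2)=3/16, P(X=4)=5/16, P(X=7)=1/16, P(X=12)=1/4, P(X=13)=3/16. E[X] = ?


E[X] = sum(x * P(x))
= -2*3/16 + 4*5/16 + 7*1/16 + 12*1/4 + 13*3/16
= 27/4

27/4


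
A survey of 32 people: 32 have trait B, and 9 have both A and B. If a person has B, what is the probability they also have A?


P(A|B) = P(A∩B)/P(B) = (9/32)/(32/32) = 9/32

9/32


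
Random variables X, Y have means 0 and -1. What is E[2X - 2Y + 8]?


E[2X - 2Y + 8] = 2*E[X] - 2*E[Y] + 8
= (2)*(0) + (-2)*(-1) + (8)
= 0 + 2 + 8 = 10

10


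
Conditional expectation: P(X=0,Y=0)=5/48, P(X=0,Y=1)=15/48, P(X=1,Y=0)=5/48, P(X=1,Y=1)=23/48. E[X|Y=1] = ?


P(Y=1) = 38/48
E[X|Y=1] = (0*15 + 1*23)/38 = 23/38

23/38


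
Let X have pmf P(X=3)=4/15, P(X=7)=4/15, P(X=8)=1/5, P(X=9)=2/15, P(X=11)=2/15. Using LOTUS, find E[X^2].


E[X^2] = sum(g(x)*P(x))
= 9*4/15 + 49*4/15 + 64*1/5 + 81*2/15 + 121*2/15
= 276/5

276/5


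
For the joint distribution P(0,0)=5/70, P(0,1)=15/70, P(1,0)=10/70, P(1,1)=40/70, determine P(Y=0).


P(Y=0) = P(0,0)+P(1,0) = 5/70 + 10/70 = 15/70 = 3/14

3/14


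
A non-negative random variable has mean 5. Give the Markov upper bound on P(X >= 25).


Markov: P(X >= a) <= E[X]/a
P(X >= 25) <= 5/25 = 1/5

1/5


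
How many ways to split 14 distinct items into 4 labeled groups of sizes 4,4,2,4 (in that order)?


14! = 87178291200
Denominator: 4!=24 * 4!=24 * 2!=2 * 4!=24
Coefficient = 87178291200 / 27648 = 3153150

3153150


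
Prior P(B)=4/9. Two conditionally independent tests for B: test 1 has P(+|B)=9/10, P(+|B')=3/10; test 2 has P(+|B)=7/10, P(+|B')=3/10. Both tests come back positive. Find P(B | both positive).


After test 1: P(+) = 9/10*4/9 + 3/10*5/9 = 17/30
P(B|+) = (2/5)/(17/30) = 12/17
After test 2 (use post1 as new prior): P(+) = 7/10*12/17 + 3/10*5/17 = 99/170
P(B|+,+) = (42/85)/(99/170) = 28/33

28/33


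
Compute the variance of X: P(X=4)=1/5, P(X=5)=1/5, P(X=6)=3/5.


E[X] = 27/5, E[X^2] = 149/5
Var(X) = E[X^2] - (E[X])^2 = 149/5 - (27/5)^2 = 16/25

16/25


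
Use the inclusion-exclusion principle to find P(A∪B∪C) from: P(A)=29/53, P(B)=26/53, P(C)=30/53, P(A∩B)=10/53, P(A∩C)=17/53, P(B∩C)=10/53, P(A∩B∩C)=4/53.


P(A∪B∪C) = P(A)+P(B)+P(C) - P(AB)-P(AC)-P(BC) + P(ABC)
= 29/53+26/53+30/53 - 10/53-17/53-10/53 + 4/53
= 52/53

52/53


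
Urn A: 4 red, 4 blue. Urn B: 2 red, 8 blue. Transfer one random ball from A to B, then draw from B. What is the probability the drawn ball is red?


P(transfer red) = 4/8 = 1/2; P(transfer blue) = 1/2
If red transferred: Urn II has 3 red of 11, so P(red|red moved) = 3/11
If blue transferred: Urn II has 2 red of 11, so P(red|blue moved) = 2/11
By total probability: P(red) = 1/2*3/11 + 1/2*2/11 = 5/22

5/22


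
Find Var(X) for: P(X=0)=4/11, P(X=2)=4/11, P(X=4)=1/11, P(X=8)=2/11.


E[X] = 28/11, E[X^2] = 160/11
Var(X) = E[X^2] - (E[X])^2 = 160/11 - (28/11)^2 = 976/121

976/121


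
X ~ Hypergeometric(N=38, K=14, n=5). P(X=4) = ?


P(X=4) = C(14,4)*C(24,1) / C(38,5)
= 1001*24 / 501942
= 24024/501942 = 572/11951

572/11951


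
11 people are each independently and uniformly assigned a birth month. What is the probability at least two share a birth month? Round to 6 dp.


P(all different) = prod((12-i)/12 for i=0..10) = 0.000645
P(at least one match) = 1 - 0.000645 = 0.999355

0.999355


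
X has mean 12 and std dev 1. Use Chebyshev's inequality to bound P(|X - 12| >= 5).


k = 5/1 = 5
Chebyshev: P(|X-mu| >= k*sigma) <= 1/k^2 = 1/5^2 = 1/25

1/25


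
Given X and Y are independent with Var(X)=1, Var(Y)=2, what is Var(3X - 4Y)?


Independence => Cov(X,Y)=0
Var(3X - 4Y) = 3^2*Var(X) + (-4)^2*Var(Y)
= 9*1 + 16*2 = 41

41


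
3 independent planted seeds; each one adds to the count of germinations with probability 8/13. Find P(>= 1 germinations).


P(at least one) = 1 - P(none)
P(none) = (1 - 8/13)^3 = (5/13)^3 = 125/2197
P(at least one) = 1 - 125/2197 = 2072/2197

2072/2197


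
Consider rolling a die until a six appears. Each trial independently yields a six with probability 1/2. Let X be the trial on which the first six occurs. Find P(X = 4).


P(X=4) = (1-p)^3 * p = (1/2)^3 * 1/2
= 1/8 * 1/2 = 1/16

1/16


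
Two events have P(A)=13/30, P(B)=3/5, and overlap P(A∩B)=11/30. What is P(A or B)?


P(A∪B) = P(A) + P(B) - P(A∩B)
= 13/30 + 3/5 - 11/30 = 2/3

2/3


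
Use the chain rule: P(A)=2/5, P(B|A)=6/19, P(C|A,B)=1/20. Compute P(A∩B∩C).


P(A∩B∩C) = P(A) * P(B|A) * P(C|A∩B)
= 2/5 * 6/19 * 1/20
= 12/95 * 1/20 = 3/475

3/475


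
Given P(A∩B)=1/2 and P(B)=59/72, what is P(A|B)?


P(A|B) = P(A∩B)/P(B) = (72/144)/(118/144) = 72/118 = 36/59

36/59


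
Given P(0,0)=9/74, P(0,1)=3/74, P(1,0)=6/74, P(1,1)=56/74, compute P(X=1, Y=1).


Read from table: P(X=1, Y=1) = 56/74 = 28/37

28/37


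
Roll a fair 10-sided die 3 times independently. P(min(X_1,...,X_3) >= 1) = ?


P(min >= 1) = P(all X_i >= 1) = (P(X_1 >= 1))^3
= (10/10)^3 = 1^3 = 1

1


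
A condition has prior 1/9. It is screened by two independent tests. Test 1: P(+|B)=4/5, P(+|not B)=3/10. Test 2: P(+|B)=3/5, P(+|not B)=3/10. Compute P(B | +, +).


After test 1: P(+) = 4/5*1/9 + 3/10*8/9 = 16/45
P(B|+) = (4/45)/(16/45) = 1/4
After test 2 (use post1 as new prior): P(+) = 3/5*1/4 + 3/10*3/4 = 3/8
P(B|+,+) = (3/20)/(3/8) = 2/5

2/5


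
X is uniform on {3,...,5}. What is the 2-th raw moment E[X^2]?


E[X^2] = (1/3) * sum(x^2 for x=3..5)
= 50/3

50/3


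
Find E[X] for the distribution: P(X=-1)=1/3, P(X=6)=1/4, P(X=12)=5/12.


E[X] = sum(x * P(x))
= -1*1/3 + 6*1/4 + 12*5/12
= 37/6

37/6


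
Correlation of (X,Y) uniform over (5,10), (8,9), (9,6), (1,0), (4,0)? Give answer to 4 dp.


Cov(X,Y) = 8.2000, Var(X) = 8.2400, Var(Y) = 18.4000
rho = Cov/(sqrt(VarX)*sqrt(VarY)) = 0.6659

0.6659


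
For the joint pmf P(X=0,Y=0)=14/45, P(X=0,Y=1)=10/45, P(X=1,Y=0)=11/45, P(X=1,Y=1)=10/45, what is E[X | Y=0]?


P(Y=0) = 25/45
E[X|Y=0] = (0*14 + 1*11)/25 = 11/25

11/25


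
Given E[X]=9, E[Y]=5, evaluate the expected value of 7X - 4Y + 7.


E[7X - 4Y + 7] = 7*E[X] - 4*E[Y] + 7
= (7)*(9) + (-4)*(5) + (7)
= 63 - 20 + 7 = 50

50


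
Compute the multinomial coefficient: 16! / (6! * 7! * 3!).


16! = 20922789888000
Denominator: 6!=720 * 7!=5040 * 3!=6
Coefficient = 20922789888000 / 21772800 = 960960

960960


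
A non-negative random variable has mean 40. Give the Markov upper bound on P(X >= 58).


Markov: P(X >= a) <= E[X]/a
P(X >= 58) <= 40/58 = 20/29

20/29


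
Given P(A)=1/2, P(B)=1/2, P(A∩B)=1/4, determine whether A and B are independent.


P(A)*P(B) = 1/2*1/2 = 1/4
P(A∩B) = 1/4, which equals P(A)P(B), so independent

Yes, A and B are independent


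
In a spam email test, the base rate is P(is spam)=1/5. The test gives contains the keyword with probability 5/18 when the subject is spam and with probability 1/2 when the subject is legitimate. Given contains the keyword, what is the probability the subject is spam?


P(A) = P(A|B)P(B) + P(A|B')P(B') = 5/18*1/5 + 1/2*4/5 = 41/90
P(B|A) = P(A|B)P(B)/P(A) = (1/18)/(41/90) = 5/41

5/41


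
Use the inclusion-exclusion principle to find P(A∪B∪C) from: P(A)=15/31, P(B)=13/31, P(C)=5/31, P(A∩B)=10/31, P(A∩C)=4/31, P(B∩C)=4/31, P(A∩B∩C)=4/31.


P(A∪B∪C) = P(A)+P(B)+P(C) - P(AB)-P(AC)-P(BC) + P(ABC)
= 15/31+13/31+5/31 - 10/31-4/31-4/31 + 4/31
= 19/31

19/31


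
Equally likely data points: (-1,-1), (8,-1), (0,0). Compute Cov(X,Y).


E[X]=7/3, E[Y]=-2/3, E[XY]=-7/3
Cov(X,Y) = E[XY] - E[X]E[Y] = -7/3 - 7/3*-2/3 = -7/9

-7/9


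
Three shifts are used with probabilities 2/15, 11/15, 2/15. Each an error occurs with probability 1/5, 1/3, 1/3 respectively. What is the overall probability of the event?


P(A) = P(A|B1)P(B1) + P(A|B2)P(B2) + P(A|B3)P(B3)
= 1/5*2/15 + 1/3*11/15 + 1/3*2/15
= 2/75 + 11/45 + 2/45 = 71/225

71/225


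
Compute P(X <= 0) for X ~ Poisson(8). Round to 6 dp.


P(X<=0) = e^(-8)*8^0/0!
≈ 0.0003354626
≈ 0.000335

0.000335


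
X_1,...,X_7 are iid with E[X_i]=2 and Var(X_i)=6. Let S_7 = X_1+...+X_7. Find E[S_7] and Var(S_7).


E[S_n] = n*mu = 7*2 = 14
Var(S_n) = n*sigma^2 = 7*6 = 42

E[S_7]=14, Var(S_7)=42


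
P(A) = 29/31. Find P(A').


P(A') = 1 - P(A) = 1 - 29/31 = 2/31

2/31


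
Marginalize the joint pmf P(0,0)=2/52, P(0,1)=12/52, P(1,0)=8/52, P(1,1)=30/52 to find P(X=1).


P(X=1) = P(1,0)+P(1,1) = 8/52 + 30/52 = 38/52 = 19/26

19/26


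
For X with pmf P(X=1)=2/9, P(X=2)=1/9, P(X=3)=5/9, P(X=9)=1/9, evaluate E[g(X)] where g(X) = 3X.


E[3X] = sum(g(x)*P(x))
= 3*2/9 + 6*1/9 + 9*5/9 + 27*1/9
= 28/3

28/3


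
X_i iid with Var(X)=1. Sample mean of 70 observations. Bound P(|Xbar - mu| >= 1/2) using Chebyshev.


Var(Xbar) = Var(X)/n = 1/70
Chebyshev: P(|Xbar-mu| >= 1/2) <= Var(Xbar)/(1/2)^2 = (1/70)/(1/4) = 2/35

2/35


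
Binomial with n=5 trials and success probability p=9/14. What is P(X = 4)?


P(X=4) = C(5,4) * p^4 * (1-p)^1
= 5 * 6561/38416 * 5/14
= 164025/537824

164025/537824


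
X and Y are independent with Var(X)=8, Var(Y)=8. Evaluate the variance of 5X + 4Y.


Independence => Cov(X,Y)=0
Var(5X + 4Y) = 5^2*Var(X) + 4^2*Var(Y)
= 25*8 + 16*8 = 328

328


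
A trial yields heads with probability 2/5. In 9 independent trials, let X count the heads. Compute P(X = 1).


P(X=1) = C(9,1) * p^1 * (1-p)^8
= 9 * 2/5 * 6561/390625
= 118098/1953125

118098/1953125


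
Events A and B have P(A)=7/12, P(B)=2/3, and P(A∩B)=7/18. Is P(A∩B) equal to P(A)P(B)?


P(A)*P(B) = 7/12*2/3 = 7/18
P(A∩B) = 7/18, which equals P(A)P(B), so independent

Yes, A and B are independent


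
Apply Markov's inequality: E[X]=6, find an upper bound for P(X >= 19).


Markov: P(X >= a) <= E[X]/a
P(X >= 19) <= 6/19

6/19


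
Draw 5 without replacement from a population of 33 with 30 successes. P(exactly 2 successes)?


P(X=2) = C(30,2)*C(3,3) / C(33,5)
= 435*1 / 237336
= 435/237336 = 5/2728

5/2728


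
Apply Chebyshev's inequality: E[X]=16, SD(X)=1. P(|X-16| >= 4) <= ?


k = 4/1 = 4
Chebyshev: P(|X-mu| >= k*sigma) <= 1/k^2 = 1/4^2 = 1/16

1/16


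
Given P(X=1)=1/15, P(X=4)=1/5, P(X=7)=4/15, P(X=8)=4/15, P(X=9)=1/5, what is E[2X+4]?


E[2X+4] = sum(g(x)*P(x))
= 6*1/15 + 12*1/5 + 18*4/15 + 20*4/15 + 22*1/5
= 52/3

52/3


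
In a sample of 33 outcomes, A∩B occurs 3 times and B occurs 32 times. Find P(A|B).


P(A|B) = P(A∩B)/P(B) = (3/33)/(32/33) = 3/32

3/32


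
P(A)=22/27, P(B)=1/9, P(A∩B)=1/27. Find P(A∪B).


P(A∪B) = P(A) + P(B) - P(A∩B)
= 22/27 + 1/9 - 1/27 = 8/9

8/9


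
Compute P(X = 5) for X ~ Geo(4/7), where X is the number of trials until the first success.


P(X=5) = (1-p)^4 * p = (3/7)^4 * 4/7
= 81/2401 * 4/7 = 324/16807

324/16807


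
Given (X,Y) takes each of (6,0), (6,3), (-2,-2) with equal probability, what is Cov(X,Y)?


E[X]=10/3, E[Y]=1/3, E[XY]=22/3
Cov(X,Y) = E[XY] - E[X]E[Y] = 22/3 - 10/3*1/3 = 56/9

56/9


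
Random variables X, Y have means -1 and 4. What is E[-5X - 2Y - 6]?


E[-5X - 2Y - 6] = -5*E[X] - 2*E[Y] - 6
= (-5)*(-1) + (-2)*(4) + (-6)
= 5 - 8 - 6 = -9

-9


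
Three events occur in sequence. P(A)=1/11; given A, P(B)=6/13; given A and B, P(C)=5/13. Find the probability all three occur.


P(A∩B∩C) = P(A) * P(B|A) * P(C|A∩B)
= 1/11 * 6/13 * 5/13
= 6/143 * 5/13 = 30/1859

30/1859


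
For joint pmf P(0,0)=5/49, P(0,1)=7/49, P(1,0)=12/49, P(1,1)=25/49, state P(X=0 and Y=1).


Read from table: P(X=0, Y=1) = 7/49 = 1/7

1/7


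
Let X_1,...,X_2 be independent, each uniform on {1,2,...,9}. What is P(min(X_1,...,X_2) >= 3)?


P(min >= 3) = P(all X_i >= 3) = (P(X_1 >= 3))^2
= (7/9)^2 = 49/81

49/81


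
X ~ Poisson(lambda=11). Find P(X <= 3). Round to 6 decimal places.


P(X<=3) = e^(-11)*11^0/0! + e^(-11)*11^1/1! + e^(-11)*11^2/2! + e^(-11)*11^3/3!
≈ 0.0000167017 + 0.0001837187 + 0.0010104529 + 0.0037049940
= 0.0049158673
≈ 0.004916

0.004916


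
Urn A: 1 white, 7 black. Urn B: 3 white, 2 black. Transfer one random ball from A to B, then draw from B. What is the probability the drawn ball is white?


P(transfer white) = 1/8; P(transfer black) = 7/8
If white transferred: Urn II has 4 white of 6, so P(white|white moved) = 2/3
If black transferred: Urn II has 3 white of 6, so P(white|black moved) = 1/2
By total probability: P(white) = 1/8*2/3 + 7/8*1/2 = 25/48

25/48


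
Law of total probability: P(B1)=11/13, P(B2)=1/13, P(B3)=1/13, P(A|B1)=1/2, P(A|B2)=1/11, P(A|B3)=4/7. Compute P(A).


P(A) = P(A|B1)P(B1) + P(A|B2)P(B2) + P(A|B3)P(B3)
= 1/2*11/13 + 1/11*1/13 + 4/7*1/13
= 11/26 + 1/143 + 4/91 = 73/154

73/154


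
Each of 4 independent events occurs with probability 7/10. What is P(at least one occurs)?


P(at least one) = 1 - P(none)
P(none) = (1 - 7/10)^4 = (3/10)^4 = 81/10000
P(at least one) = 1 - 81/10000 = 9919/10000

9919/10000


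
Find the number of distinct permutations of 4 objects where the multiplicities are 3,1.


4! = 24
Denominator: 3!=6 * 1!=1
Coefficient = 24 / 6 = 4

4


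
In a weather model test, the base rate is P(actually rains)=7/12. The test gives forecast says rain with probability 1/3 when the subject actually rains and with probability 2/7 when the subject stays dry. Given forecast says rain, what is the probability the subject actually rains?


P(A) = P(A|B)P(B) + P(A|B')P(B') = 1/3*7/12 + 2/7*5/12 = 79/252
P(B|A) = P(A|B)P(B)/P(A) = (7/36)/(79/252) = 49/79

49/79


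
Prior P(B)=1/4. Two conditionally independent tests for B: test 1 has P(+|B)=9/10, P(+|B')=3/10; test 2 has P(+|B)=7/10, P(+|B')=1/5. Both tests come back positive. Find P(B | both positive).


After test 1: P(+) = 9/10*1/4 + 3/10*3/4 = 9/20
P(B|+) = (9/40)/(9/20) = 1/2
After test 2 (use post1 as new prior): P(+) = 7/10*1/2 + 1/5*1/2 = 9/20
P(B|+,+) = (7/20)/(9/20) = 7/9

7/9


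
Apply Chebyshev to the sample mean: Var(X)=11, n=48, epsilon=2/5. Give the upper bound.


Var(Xbar) = Var(X)/n = 11/48
Chebyshev: P(|Xbar-mu| >= 2/5) <= Var(Xbar)/(2/5)^2 = (11/48)/(4/25) = 275/192
Bound exceeds 1, so trivial bound: 1

1


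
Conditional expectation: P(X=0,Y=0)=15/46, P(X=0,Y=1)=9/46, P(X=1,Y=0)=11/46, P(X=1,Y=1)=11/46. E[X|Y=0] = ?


P(Y=0) = 26/46
E[X|Y=0] = (0*15 + 1*11)/26 = 11/26

11/26


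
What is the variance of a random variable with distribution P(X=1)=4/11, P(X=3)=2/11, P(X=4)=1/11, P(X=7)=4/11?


E[X] = 42/11, E[X^2] = 234/11
Var(X) = E[X^2] - (E[X])^2 = 234/11 - (42/11)^2 = 810/121

810/121


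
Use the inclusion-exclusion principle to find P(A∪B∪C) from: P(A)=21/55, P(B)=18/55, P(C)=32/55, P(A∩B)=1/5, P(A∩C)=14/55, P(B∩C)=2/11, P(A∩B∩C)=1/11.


P(A∪B∪C) = P(A)+P(B)+P(C) - P(AB)-P(AC)-P(BC) + P(ABC)
= 21/55+18/55+32/55 - 1/5-14/55-2/11 + 1/11
= 41/55

41/55


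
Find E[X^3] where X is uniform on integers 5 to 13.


E[X^3] = (1/9) * sum(x^3 for x=5..13)
= 8181/9 = 909

909


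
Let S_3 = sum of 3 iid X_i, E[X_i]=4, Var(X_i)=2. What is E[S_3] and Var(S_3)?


E[S_n] = n*mu = 3*4 = 12
Var(S_n) = n*sigma^2 = 3*2 = 6

E[S_3]=12, Var(S_3)=6


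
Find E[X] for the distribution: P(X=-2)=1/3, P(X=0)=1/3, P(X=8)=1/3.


E[X] = sum(x * P(x))
= -2*1/3 + 0*1/3 + 8*1/3
= 2

2


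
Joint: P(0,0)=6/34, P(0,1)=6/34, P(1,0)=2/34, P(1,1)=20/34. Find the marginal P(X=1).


P(X=1) = P(1,0)+P(1,1) = 2/34 + 20/34 = 22/34 = 11/17

11/17


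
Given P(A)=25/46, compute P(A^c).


P(A') = 1 - P(A) = 1 - 25/46 = 21/46

21/46


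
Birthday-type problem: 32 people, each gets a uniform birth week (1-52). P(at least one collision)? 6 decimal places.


P(all different) = prod((52-i)/52 for i=0..31) = 0.000004
P(at least one match) = 1 - 0.000004 = 0.999996

0.999996


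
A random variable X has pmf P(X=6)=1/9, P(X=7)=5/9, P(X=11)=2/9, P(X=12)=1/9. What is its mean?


E[X] = sum(x * P(x))
= 6*1/9 + 7*5/9 + 11*2/9 + 12*1/9
= 25/3

25/3


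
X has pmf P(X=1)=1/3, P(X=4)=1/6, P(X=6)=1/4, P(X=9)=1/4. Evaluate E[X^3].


E[X^3] = sum(x^3 * P(x))
= 1*1/3 + 64*1/6 + 216*1/4 + 729*1/4
= 989/4

989/4


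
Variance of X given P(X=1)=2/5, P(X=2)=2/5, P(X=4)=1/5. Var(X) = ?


E[X] = 2, E[X^2] = 26/5
Var(X) = E[X^2] - (E[X])^2 = 26/5 - (2)^2 = 6/5

6/5


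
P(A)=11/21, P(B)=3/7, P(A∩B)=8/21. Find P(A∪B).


P(A∪B) = P(A) + P(B) - P(A∩B)
= 11/21 + 3/7 - 8/21 = 4/7

4/7


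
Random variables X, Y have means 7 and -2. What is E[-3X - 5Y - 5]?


E[-3X - 5Y - 5] = -3*E[X] - 5*E[Y] - 5
= (-3)*(7) + (-5)*(-2) + (-5)
= -21 + 10 - 5 = -16

-16


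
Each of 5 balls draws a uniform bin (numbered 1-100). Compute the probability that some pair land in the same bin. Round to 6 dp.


P(all different) = prod((100-i)/100 for i=0..4) = 0.903450
P(at least one match) = 1 - 0.903450 = 0.096550

0.096550


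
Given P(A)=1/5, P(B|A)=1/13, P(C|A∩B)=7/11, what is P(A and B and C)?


P(A∩B∩C) = P(A) * P(B|A) * P(C|A∩B)
= 1/5 * 1/13 * 7/11
= 1/65 * 7/11 = 7/715

7/715


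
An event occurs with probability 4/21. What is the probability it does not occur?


P(A') = 1 - P(A) = 1 - 4/21 = 17/21

17/21


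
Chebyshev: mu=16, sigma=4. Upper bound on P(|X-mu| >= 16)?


k = 16/4 = 4
Chebyshev: P(|X-mu| >= k*sigma) <= 1/k^2 = 1/4^2 = 1/16

1/16


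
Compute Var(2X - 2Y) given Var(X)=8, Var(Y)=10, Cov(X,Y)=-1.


Var(2X - 2Y) = 2^2*Var(X) + (-2)^2*Var(Y) + 2*2*(-2)*Cov(X,Y)
= 4*8 + 4*10 - 8*(-1)
= 32 + 40 + 8 = 80

80


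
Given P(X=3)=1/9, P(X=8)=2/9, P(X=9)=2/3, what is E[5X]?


E[5X] = sum(g(x)*P(x))
= 15*1/9 + 40*2/9 + 45*2/3
= 365/9

365/9


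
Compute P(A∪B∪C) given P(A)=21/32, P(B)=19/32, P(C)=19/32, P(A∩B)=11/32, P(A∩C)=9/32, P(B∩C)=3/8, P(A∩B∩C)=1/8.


P(A∪B∪C) = P(A)+P(B)+P(C) - P(AB)-P(AC)-P(BC) + P(ABC)
= 21/32+19/32+19/32 - 11/32-9/32-3/8 + 1/8
= 31/32

31/32


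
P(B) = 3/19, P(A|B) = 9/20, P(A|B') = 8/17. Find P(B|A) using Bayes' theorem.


P(A) = P(A|B)P(B) + P(A|B')P(B') = 9/20*3/19 + 8/17*16/19 = 3019/6460
P(B|A) = P(A|B)P(B)/P(A) = (27/380)/(3019/6460) = 459/3019

459/3019


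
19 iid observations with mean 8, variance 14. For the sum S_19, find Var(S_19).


By independence, Var(S_n) = n*Var(X_1) = 19*14 = 266

266


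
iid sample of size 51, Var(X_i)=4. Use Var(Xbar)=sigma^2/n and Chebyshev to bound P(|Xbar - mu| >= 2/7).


Var(Xbar) = Var(X)/n = 4/51
Chebyshev: P(|Xbar-mu| >= 2/7) <= Var(Xbar)/(2/7)^2 = (4/51)/(4/49) = 49/51

49/51


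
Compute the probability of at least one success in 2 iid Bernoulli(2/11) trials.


P(at least one) = 1 - P(none)
P(none) = (1 - 2/11)^2 = (9/11)^2 = 81/121
P(at least one) = 1 - 81/121 = 40/121

40/121


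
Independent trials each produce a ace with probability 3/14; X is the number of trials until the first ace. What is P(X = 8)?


P(X=8) = (1-p)^7 * p = (11/14)^7 * 3/14
= 19487171/105413504 * 3/14 = 58461513/1475789056

58461513/1475789056


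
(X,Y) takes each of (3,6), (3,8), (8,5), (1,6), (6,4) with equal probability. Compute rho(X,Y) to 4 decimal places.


Cov(X,Y) = -1.9600, Var(X) = 6.1600, Var(Y) = 1.7600
rho = Cov/(sqrt(VarX)*sqrt(VarY)) = -0.5953

-0.5953


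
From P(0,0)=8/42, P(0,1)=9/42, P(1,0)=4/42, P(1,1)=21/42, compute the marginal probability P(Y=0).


P(Y=0) = P(0,0)+P(1,0) = 8/42 + 4/42 = 12/42 = 2/7

2/7


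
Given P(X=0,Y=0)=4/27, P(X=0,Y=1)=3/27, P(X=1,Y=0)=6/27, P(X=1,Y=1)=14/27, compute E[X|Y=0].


P(Y=0) = 10/27
E[X|Y=0] = (0*4 + 1*6)/10 = 6/10 = 3/5

3/5


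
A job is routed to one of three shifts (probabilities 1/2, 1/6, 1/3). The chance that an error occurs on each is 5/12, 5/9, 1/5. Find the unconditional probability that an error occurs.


P(A) = P(A|B1)P(B1) + P(A|B2)P(B2) + P(A|B3)P(B3)
= 5/12*1/2 + 5/9*1/6 + 1/5*1/3
= 5/24 + 5/54 + 1/15 = 397/1080

397/1080


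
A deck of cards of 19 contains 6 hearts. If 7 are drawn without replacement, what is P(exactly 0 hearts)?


P(X=0) = C(6,0)*C(13,7) / C(19,7)
= 1*1716 / 50388
= 1716/50388 = 11/323

11/323


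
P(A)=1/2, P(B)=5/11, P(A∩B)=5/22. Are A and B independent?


P(A)*P(B) = 1/2*5/11 = 5/22
P(A∩B) = 5/22, which equals P(A)P(B), so independent

Yes, A and B are independent


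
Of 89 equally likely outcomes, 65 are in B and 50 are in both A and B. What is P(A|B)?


P(A|B) = P(A∩B)/P(B) = (50/89)/(65/89) = 50/65 = 10/13

10/13


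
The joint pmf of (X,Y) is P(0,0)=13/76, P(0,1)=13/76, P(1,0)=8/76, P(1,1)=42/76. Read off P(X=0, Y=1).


Read from table: P(X=0, Y=1) = 13/76

13/76


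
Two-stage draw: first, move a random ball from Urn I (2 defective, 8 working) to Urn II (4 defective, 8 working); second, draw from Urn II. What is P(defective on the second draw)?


P(transfer defective) = 2/10 = 1/5; P(transfer working) = 4/5
If defective transferred: Urn II has 5 defective of 13, so P(defective|defective moved) = 5/13
If working transferred: Urn II has 4 defective of 13, so P(defective|working moved) = 4/13
By total probability: P(defective) = 1/5*5/13 + 4/5*4/13 = 21/65

21/65


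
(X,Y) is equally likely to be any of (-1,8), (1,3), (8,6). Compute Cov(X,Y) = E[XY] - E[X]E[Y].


E[X]=8/3, E[Y]=17/3, E[XY]=43/3
Cov(X,Y) = E[XY] - E[X]E[Y] = 43/3 - 8/3*17/3 = -7/9

-7/9


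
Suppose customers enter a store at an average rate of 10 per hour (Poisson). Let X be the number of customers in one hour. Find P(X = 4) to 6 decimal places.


P(X=4) = e^(-10) * 10^4 / 4!
≈ 0.00004539992976 * 10000 / 24
≈ 0.018917

0.018917


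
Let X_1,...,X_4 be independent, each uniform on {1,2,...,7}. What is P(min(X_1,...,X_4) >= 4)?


P(min >= 4) = P(all X_i >= 4) = (P(X_1 >= 4))^4
= (4/7)^4 = 256/2401

256/2401


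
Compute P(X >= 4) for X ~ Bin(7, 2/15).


P(X>=4) = P(X=4) + P(X=5) + P(X=6) + P(X=7)
= 246064/34171875 + 37856/56953125 + 5824/170859375 + 128/170859375
= 269968/34171875

269968/34171875


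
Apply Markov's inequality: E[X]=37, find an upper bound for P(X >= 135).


Markov: P(X >= a) <= E[X]/a
P(X >= 135) <= 37/135

37/135


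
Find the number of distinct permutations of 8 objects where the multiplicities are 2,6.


8! = 40320
Denominator: 2!=2 * 6!=720
Coefficient = 40320 / 1440 = 28

28


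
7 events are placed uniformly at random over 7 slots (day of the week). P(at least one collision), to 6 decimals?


P(all different) = prod((7-i)/7 for i=0..6) = 0.006120
P(at least one match) = 1 - 0.006120 = 0.993880

0.993880


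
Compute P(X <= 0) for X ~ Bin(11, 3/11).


P(X<=0) = P(X=0)
= 8589934592/285311670611
= 8589934592/285311670611

8589934592/285311670611


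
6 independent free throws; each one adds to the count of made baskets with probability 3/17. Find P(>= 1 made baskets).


P(at least one) = 1 - P(none)
P(none) = (1 - 3/17)^6 = (14/17)^6 = 7529536/24137569
P(at least one) = 1 - 7529536/24137569 = 16608033/24137569

16608033/24137569


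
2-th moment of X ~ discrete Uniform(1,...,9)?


E[X^2] = (1/9) * sum(x^2 for x=1..9)
= 285/9 = 95/3

95/3


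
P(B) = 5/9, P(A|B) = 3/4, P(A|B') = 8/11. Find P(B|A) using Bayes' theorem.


P(A) = P(A|B)P(B) + P(A|B')P(B') = 3/4*5/9 + 8/11*4/9 = 293/396
P(B|A) = P(A|B)P(B)/P(A) = (5/12)/(293/396) = 165/293

165/293


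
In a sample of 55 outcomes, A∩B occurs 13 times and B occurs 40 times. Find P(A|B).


P(A|B) = P(A∩B)/P(B) = (13/55)/(40/55) = 13/40

13/40


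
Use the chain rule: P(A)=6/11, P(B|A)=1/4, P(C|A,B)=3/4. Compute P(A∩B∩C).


P(A∩B∩C) = P(A) * P(B|A) * P(C|A∩B)
= 6/11 * 1/4 * 3/4
= 3/22 * 3/4 = 9/88

9/88


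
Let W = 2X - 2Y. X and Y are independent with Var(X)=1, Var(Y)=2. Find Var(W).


Independence => Cov(X,Y)=0
Var(2X - 2Y) = 2^2*Var(X) + (-2)^2*Var(Y)
= 4*1 + 4*2 = 12

12


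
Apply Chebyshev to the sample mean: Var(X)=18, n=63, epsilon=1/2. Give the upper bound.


Var(Xbar) = Var(X)/n = 18/63
Chebyshev: P(|Xbar-mu| >= 1/2) <= Var(Xbar)/(1/2)^2 = (2/7)/(1/4) = 8/7
Bound exceeds 1, so trivial bound: 1

1


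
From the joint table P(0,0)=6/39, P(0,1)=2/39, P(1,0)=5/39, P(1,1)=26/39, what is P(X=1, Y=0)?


Read from table: P(X=1, Y=0) = 5/39

5/39


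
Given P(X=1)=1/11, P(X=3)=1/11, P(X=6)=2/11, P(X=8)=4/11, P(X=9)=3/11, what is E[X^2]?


E[X^2] = sum(g(x)*P(x))
= 1*1/11 + 9*1/11 + 36*2/11 + 64*4/11 + 81*3/11
= 581/11

581/11


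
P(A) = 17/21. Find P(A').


P(A') = 1 - P(A) = 1 - 17/21 = 4/21

4/21


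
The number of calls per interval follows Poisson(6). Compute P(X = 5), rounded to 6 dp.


P(X=5) = e^(-6) * 6^5 / 5!
≈ 0.002478752177 * 7776 / 120
≈ 0.160623

0.160623


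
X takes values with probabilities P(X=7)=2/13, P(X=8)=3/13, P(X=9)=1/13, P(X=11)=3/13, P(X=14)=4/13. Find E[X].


E[X] = sum(x * P(x))
= 7*2/13 + 8*3/13 + 9*1/13 + 11*3/13 + 14*4/13
= 136/13

136/13


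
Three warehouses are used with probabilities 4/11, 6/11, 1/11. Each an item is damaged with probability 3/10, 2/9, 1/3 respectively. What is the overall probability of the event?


P(A) = P(A|B1)P(B1) + P(A|B2)P(B2) + P(A|B3)P(B3)
= 3/10*4/11 + 2/9*6/11 + 1/3*1/11
= 6/55 + 4/33 + 1/33 = 43/165

43/165


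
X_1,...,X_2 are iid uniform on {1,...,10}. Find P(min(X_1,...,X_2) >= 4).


P(min >= 4) = P(all X_i >= 4) = (P(X_1 >= 4))^2
= (7/10)^2 = 49/100

49/100


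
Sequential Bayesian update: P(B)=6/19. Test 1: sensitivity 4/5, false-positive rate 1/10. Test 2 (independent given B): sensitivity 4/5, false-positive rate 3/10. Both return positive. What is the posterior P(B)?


After test 1: P(+) = 4/5*6/19 + 1/10*13/19 = 61/190
P(B|+) = (24/95)/(61/190) = 48/61
After test 2 (use post1 as new prior): P(+) = 4/5*48/61 + 3/10*13/61 = 423/610
P(B|+,+) = (192/305)/(423/610) = 128/141

128/141


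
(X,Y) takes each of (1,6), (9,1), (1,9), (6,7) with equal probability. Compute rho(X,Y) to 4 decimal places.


Cov(X,Y) = -7.9375, Var(X) = 11.6875, Var(Y) = 8.6875
rho = Cov/(sqrt(VarX)*sqrt(VarY)) = -0.7877

-0.7877


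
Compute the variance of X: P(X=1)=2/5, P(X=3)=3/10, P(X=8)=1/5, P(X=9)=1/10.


E[X] = 19/5, E[X^2] = 24
Var(X) = E[X^2] - (E[X])^2 = 24 - (19/5)^2 = 239/25

239/25


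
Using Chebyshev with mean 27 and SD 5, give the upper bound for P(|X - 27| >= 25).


k = 25/5 = 5
Chebyshev: P(|X-mu| >= k*sigma) <= 1/k^2 = 1/5^2 = 1/25

1/25


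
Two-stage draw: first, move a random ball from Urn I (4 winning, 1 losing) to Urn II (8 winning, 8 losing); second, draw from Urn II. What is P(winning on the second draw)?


P(transfer winning) = 4/5; P(transfer losing) = 1/5
If winning transferred: Urn II has 9 winning of 17, so P(winning|winning moved) = 9/17
If losing transferred: Urn II has 8 winning of 17, so P(winning|losing moved) = 8/17
By total probability: P(winning) = 4/5*9/17 + 1/5*8/17 = 44/85

44/85


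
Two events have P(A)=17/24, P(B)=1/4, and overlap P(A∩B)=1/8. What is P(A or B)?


P(A∪B) = P(A) + P(B) - P(A∩B)
= 17/24 + 1/4 - 1/8 = 5/6

5/6


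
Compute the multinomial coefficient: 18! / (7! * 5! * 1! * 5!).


18! = 6402373705728000
Denominator: 7!=5040 * 5!=120 * 1!=1 * 5!=120
Coefficient = 6402373705728000 / 72576000 = 88216128

88216128


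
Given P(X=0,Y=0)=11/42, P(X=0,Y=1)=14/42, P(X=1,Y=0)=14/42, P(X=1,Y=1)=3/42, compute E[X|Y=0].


P(Y=0) = 25/42
E[X|Y=0] = (0*11 + 1*14)/25 = 14/25

14/25


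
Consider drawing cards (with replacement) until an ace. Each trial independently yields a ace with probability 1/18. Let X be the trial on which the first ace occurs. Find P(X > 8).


P(X > 8) = P(first 8 trials all fail) = (1-p)^8 = (17/18)^8 = 6975757441/11019960576

6975757441/11019960576


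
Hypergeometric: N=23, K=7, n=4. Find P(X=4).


P(X=4) = C(7,4)*C(16,0) / C(23,4)
= 35*1 / 8855
= 35/8855 = 1/253

1/253


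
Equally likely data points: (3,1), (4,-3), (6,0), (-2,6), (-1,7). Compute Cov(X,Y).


E[X]=2, E[Y]=11/5, E[XY]=-28/5
Cov(X,Y) = E[XY] - E[X]E[Y] = -28/5 - 2*11/5 = -10

-10


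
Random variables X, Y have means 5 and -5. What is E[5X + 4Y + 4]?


E[5X + 4Y + 4] = 5*E[X] + 4*E[Y] + 4
= (5)*(5) + (4)*(-5) + (4)
= 25 - 20 + 4 = 9

9


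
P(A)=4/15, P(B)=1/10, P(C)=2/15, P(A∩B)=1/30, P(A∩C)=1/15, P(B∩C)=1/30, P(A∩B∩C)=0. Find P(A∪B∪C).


P(A∪B∪C) = P(A)+P(B)+P(C) - P(AB)-P(AC)-P(BC) + P(ABC)
= 4/15+1/10+2/15 - 1/30-1/15-1/30 + 0
= 11/30

11/30


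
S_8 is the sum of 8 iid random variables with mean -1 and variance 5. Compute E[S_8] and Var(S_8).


E[S_n] = n*mu = 8*-1 = -8
Var(S_n) = n*sigma^2 = 8*5 = 40

E[S_8]=-8, Var(S_8)=40


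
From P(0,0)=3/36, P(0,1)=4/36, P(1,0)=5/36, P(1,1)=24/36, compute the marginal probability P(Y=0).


P(Y=0) = P(0,0)+P(1,0) = 3/36 + 5/36 = 8/36 = 2/9

2/9


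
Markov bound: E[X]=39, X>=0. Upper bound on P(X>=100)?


Markov: P(X >= a) <= E[X]/a
P(X >= 100) <= 39/100

39/100


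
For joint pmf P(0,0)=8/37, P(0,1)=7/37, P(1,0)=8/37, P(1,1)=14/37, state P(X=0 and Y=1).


Read from table: P(X=0, Y=1) = 7/37

7/37


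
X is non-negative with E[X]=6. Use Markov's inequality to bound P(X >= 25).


Markov: P(X >= a) <= E[X]/a
P(X >= 25) <= 6/25

6/25


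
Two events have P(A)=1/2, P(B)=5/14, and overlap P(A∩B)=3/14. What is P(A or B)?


P(A∪B) = P(A) + P(B) - P(A∩B)
= 1/2 + 5/14 - 3/14 = 9/14

9/14


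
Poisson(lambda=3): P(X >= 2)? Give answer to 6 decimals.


P(X>=2) = 1 - P(X<=1) = 1 - (e^(-3)*3^0/0! + e^(-3)*3^1/1!)
≈ 1 - (0.0497870684 + 0.1493612051)
= 1 - 0.1991482735 = 0.8008517265
≈ 0.800852

0.800852


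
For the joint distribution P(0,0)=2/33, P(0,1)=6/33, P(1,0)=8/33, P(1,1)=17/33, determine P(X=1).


P(X=1) = P(1,0)+P(1,1) = 8/33 + 17/33 = 25/33

25/33


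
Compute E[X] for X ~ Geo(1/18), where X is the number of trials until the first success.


For geometric (trials until first success), E[X] = 1/p = 1/(1/18) = 18

18


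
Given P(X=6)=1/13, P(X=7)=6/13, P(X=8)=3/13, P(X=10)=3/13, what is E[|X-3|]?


E[|X-3|] = sum(g(x)*P(x))
= 3*1/13 + 4*6/13 + 5*3/13 + 7*3/13
= 63/13

63/13


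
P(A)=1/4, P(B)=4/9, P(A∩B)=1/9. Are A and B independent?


P(A)*P(B) = 1/4*4/9 = 1/9
P(A∩B) = 1/9, which equals P(A)P(B), so independent

Yes, A and B are independent


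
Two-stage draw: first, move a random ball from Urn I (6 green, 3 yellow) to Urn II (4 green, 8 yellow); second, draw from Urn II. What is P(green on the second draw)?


P(transfer green) = 6/9 = 2/3; P(transfer yellow) = 1/3
If green transferred: Urn II has 5 green of 13, so P(green|green moved) = 5/13
If yellow transferred: Urn II has 4 green of 13, so P(green|yellow moved) = 4/13
By total probability: P(green) = 2/3*5/13 + 1/3*4/13 = 14/39

14/39


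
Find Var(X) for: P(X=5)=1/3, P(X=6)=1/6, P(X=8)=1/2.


E[X] = 20/3, E[X^2] = 139/3
Var(X) = E[X^2] - (E[X])^2 = 139/3 - (20/3)^2 = 17/9

17/9


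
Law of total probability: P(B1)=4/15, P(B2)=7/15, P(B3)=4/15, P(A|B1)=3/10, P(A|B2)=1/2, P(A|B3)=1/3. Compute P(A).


P(A) = P(A|B1)P(B1) + P(A|B2)P(B2) + P(A|B3)P(B3)
= 3/10*4/15 + 1/2*7/15 + 1/3*4/15
= 2/25 + 7/30 + 4/45 = 181/450

181/450


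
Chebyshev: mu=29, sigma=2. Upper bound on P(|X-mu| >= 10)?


k = 10/2 = 5
Chebyshev: P(|X-mu| >= k*sigma) <= 1/k^2 = 1/5^2 = 1/25

1/25


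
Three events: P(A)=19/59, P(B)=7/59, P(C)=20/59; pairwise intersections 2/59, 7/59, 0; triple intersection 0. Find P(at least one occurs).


P(A∪B∪C) = P(A)+P(B)+P(C) - P(AB)-P(AC)-P(BC) + P(ABC)
= 19/59+7/59+20/59 - 2/59-7/59-0 + 0
= 37/59

37/59


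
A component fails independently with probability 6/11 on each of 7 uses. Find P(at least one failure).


P(at least one) = 1 - P(none)
P(none) = (1 - 6/11)^7 = (5/11)^7 = 78125/19487171
P(at least one) = 1 - 78125/19487171 = 19409046/19487171

19409046/19487171


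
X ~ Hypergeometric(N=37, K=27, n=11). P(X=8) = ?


P(X=8) = C(27,8)*C(10,3) / C(37,11)
= 2220075*120 / 854992152
= 266409000/854992152 = 1233375/3958297

1233375/3958297


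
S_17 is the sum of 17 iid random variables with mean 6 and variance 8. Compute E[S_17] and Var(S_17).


E[S_n] = n*mu = 17*6 = 102
Var(S_n) = n*sigma^2 = 17*8 = 136

E[S_17]=102, Var(S_17)=136


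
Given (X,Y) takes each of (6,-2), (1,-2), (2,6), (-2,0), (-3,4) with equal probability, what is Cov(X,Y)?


E[X]=4/5, E[Y]=6/5, E[XY]=-14/5
Cov(X,Y) = E[XY] - E[X]E[Y] = -14/5 - 4/5*6/5 = -94/25

-94/25


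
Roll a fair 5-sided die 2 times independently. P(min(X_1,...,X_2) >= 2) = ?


P(min >= 2) = P(all X_i >= 2) = (P(X_1 >= 2))^2
= (4/5)^2 = 16/25

16/25


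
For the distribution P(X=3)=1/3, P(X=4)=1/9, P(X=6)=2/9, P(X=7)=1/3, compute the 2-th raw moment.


E[X^2] = sum(x^2 * P(x))
= 9*1/3 + 16*1/9 + 36*2/9 + 49*1/3
= 262/9

262/9


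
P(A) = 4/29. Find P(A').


P(A') = 1 - P(A) = 1 - 4/29 = 25/29

25/29


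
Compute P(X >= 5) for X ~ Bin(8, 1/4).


P(X>=5) = P(X=5) + P(X=6) + P(X=7) + P(X=8)
= 189/8192 + 63/16384 + 3/8192 + 1/65536
= 1789/65536

1789/65536


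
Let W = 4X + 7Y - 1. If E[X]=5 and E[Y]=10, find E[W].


E[4X + 7Y - 1] = 4*E[X] + 7*E[Y] - 1
= (4)*(5) + (7)*(10) + (-1)
= 20 + 70 - 1 = 89

89


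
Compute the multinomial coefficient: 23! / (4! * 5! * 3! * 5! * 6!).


23! = 25852016738884976640000
Denominator: 4!=24 * 5!=120 * 3!=6 * 5!=120 * 6!=720
Coefficient = 25852016738884976640000 / 1492992000 = 17315576197920

17315576197920


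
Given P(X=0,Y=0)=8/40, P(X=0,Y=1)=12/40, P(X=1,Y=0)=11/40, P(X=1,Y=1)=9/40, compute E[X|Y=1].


P(Y=1) = 21/40
E[X|Y=1] = (0*12 + 1*9)/21 = 9/21 = 3/7

3/7


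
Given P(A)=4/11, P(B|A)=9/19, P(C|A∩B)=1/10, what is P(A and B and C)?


P(A∩B∩C) = P(A) * P(B|A) * P(C|A∩B)
= 4/11 * 9/19 * 1/10
= 36/209 * 1/10 = 18/1045

18/1045


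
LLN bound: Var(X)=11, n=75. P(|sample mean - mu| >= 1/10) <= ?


Var(Xbar) = Var(X)/n = 11/75
Chebyshev: P(|Xbar-mu| >= 1/10) <= Var(Xbar)/(1/10)^2 = (11/75)/(1/100) = 44/3
Bound exceeds 1, so trivial bound: 1

1


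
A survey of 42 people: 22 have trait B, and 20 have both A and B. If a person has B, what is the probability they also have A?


P(A|B) = P(A∩B)/P(B) = (20/42)/(22/42) = 20/22 = 10/11

10/11
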